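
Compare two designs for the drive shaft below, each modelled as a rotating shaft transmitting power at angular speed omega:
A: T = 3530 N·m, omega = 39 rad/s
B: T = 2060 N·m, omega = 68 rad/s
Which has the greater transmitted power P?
Model: a rotating shaft transmitting power at angular speed omega, so P = T·omega (SI units).
  A: P = 3530 × 39 = 137700 W = 137.7 kW
  B: P = 2060 × 68 = 140100 W = 140.1 kW
140.1 kW > 137.7 kW, so B is larger.
Final answer: B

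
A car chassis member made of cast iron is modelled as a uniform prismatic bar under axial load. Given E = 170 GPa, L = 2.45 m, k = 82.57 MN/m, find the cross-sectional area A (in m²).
Model: a uniform prismatic bar under axial load, so k = (A·E) / L.
Solve for A: A = (k·L) / E.
Convert to SI units:
  E = 170 GPa = 1.7 × 10¹¹ Pa
  k = 82.57 MN/m = 8.257 × 10⁷ N/m
Substitute:
  A = ((8.257 × 10⁷) × 2.45) / (1.7 × 10¹¹)
  A = 0.00119 m²
Final answer: A = 0.00119 m²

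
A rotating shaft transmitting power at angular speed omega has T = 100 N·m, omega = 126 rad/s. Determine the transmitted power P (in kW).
Model: a rotating shaft transmitting power at angular speed omega, so P = T·omega.
Substitute:
  P = 100 × 126
  P = 12600 W
Convert: P = 12600 W = 12.6 kW
Final answer: P = 12.6 kW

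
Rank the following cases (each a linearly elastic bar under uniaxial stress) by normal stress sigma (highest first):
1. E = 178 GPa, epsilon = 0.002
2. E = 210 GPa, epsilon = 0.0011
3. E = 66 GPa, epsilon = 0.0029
Model: a linearly elastic bar under uniaxial stress, so sigma = E·epsilon (SI units).
  Case 1: sigma = (1.78 × 10¹¹) × 0.002 = 3.56 × 10⁸ Pa = 356 MPa
  Case 2: sigma = (2.1 × 10¹¹) × 0.0011 = 2.31 × 10⁸ Pa = 231 MPa
  Case 3: sigma = (6.6 × 10¹⁰) × 0.0029 = 1.914 × 10⁸ Pa = 191.4 MPa
Ordering: 356 MPa (case 1) > 231 MPa (case 2) > 191.4 MPa (case 3)
Final answer: 1, 2, 3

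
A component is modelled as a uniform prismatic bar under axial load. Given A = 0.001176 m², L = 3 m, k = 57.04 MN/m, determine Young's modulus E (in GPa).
Model: a uniform prismatic bar under axial load, so k = (A·E) / L.
Solve for E: E = (k·L) / A.
Convert to SI units:
  k = 57.04 MN/m = 5.704 × 10⁷ N/m
Substitute:
  E = ((5.704 × 10⁷) × 3) / 0.001176
  E = 1.455 × 10¹¹ Pa
Convert: E = 1.455 × 10¹¹ Pa = 145.5 GPa
Final answer: E = 145.5 GPa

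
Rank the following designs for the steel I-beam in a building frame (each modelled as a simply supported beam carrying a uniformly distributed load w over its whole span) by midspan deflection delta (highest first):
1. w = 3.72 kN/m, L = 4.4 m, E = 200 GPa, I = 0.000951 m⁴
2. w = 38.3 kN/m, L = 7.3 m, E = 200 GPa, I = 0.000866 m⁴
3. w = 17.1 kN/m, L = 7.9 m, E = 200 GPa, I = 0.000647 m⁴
Model: a simply supported beam carrying a uniformly distributed load w over its whole span, so delta = (5·w·L^4) / (384·E·I) (SI units).
  Case 1: delta = (5 × 3720 × 4.4^4) / (384 × (2 × 10¹¹) × 0.000951) = 9.545 × 10⁻⁵ m = 0.09545 mm
  Case 2: delta = (5 × 38300 × 7.3^4) / (384 × (2 × 10¹¹) × 0.000866) = 0.008177 m = 8.177 mm
  Case 3: delta = (5 × 17100 × 7.9^4) / (384 × (2 × 10¹¹) × 0.000647) = 0.006702 m = 6.702 mm
Ordering: 8.177 mm (case 2) > 6.702 mm (case 3) > 0.09545 mm (case 1)
Final answer: 2, 3, 1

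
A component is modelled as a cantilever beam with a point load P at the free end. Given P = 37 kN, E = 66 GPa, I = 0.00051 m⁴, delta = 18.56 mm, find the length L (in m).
Model: a cantilever beam with a point load P at the free end, so delta = (P·L^3) / (3·E·I).
Solve for L: L = ((3·delta·E·I) / P)^(1/3).
Convert to SI units:
  P = 37 kN = 37000 N
  E = 66 GPa = 6.6 × 10¹⁰ Pa
  delta = 18.56 mm = 0.01856 m
Substitute:
  L = ((3 × 0.01856 × (6.6 × 10¹⁰) × 0.00051) / 37000)^(1/3)
  L = 3.7 m
Final answer: L = 3.7 m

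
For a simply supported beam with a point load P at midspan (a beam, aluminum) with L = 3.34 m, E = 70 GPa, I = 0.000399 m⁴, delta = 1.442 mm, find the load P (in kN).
Model: a simply supported beam with a point load P at midspan, so delta = (P·L^3) / (48·E·I).
Solve for P: P = (48·delta·E·I) / L^3.
Convert to SI units:
  E = 70 GPa = 7 × 10¹⁰ Pa
  delta = 1.442 mm = 0.001442 m
Substitute:
  P = (48 × 0.001442 × (7 × 10¹⁰) × 0.000399) / 3.34^3
  P = 51880 N
Convert: P = 51880 N = 51.88 kN
Final answer: P = 51.88 kN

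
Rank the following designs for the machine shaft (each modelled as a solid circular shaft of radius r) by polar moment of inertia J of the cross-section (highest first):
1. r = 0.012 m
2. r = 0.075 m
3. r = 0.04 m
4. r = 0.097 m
Model: a solid circular shaft of radius r, so J = (π·r^4) / 2 (SI units).
  Case 1: J = (π × 0.012^4) / 2 = 3.257 × 10⁻⁸ m⁴
  Case 2: J = (π × 0.075^4) / 2 = 4.97 × 10⁻⁵ m⁴
  Case 3: J = (π × 0.04^4) / 2 = 4.021 × 10⁻⁶ m⁴
  Case 4: J = (π × 0.097^4) / 2 = 0.0001391 m⁴
Ordering: 0.0001391 m⁴ (case 4) > 4.97 × 10⁻⁵ m⁴ (case 2) > 4.021 × 10⁻⁶ m⁴ (case 3) > 3.257 × 10⁻⁸ m⁴ (case 1)
Final answer: 4, 2, 3, 1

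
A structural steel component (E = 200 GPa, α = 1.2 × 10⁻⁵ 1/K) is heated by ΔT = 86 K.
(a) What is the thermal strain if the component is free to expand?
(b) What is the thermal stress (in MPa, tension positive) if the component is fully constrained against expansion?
(a) Free thermal strain ε_th = α·ΔT = (1.2 × 10⁻⁵) × 86 = 0.001032
(b) Fully constrained, the expansion is suppressed, so σ = -E·α·ΔT. Convert E = 200 GPa = 2 × 10¹¹ Pa.
  σ = -(2 × 10¹¹) × (1.2 × 10⁻⁵) × 86 = -2.064 × 10⁸ Pa = -206.4 MPa (compressive)
Final answer: (a) ε_th = 0.001032, (b) σ = -206.4 MPa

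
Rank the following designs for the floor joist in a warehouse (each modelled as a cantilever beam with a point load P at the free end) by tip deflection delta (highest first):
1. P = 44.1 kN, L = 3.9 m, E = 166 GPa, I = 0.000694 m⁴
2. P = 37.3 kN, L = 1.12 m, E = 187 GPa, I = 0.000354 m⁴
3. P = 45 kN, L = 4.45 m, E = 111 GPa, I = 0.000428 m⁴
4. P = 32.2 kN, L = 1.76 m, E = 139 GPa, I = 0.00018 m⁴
Model: a cantilever beam with a point load P at the free end, so delta = (P·L^3) / (3·E·I) (SI units).
  Case 1: delta = (44100 × 3.9^3) / (3 × (1.66 × 10¹¹) × 0.000694) = 0.007569 m = 7.569 mm
  Case 2: delta = (37300 × 1.12^3) / (3 × (1.87 × 10¹¹) × 0.000354) = 0.0002639 m = 0.2639 mm
  Case 3: delta = (45000 × 4.45^3) / (3 × (1.11 × 10¹¹) × 0.000428) = 0.02782 m = 27.82 mm
  Case 4: delta = (32200 × 1.76^3) / (3 × (1.39 × 10¹¹) × 0.00018) = 0.002339 m = 2.339 mm
Ordering: 27.82 mm (case 3) > 7.569 mm (case 1) > 2.339 mm (case 4) > 0.2639 mm (case 2)
Final answer: 3, 1, 4, 2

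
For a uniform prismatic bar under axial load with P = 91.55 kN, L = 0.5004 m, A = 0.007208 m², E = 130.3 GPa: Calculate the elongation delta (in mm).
Model: a uniform prismatic bar under axial load, so delta = (P·L) / (A·E).
Convert to SI units:
  P = 91.55 kN = 91550 N
  E = 130.3 GPa = 1.303 × 10¹¹ Pa
Substitute:
  delta = (91550 × 0.5004) / (0.007208 × (1.303 × 10¹¹))
  delta = 4.878 × 10⁻⁵ m
Convert: delta = 4.878 × 10⁻⁵ m = 0.04878 mm
Final answer: delta = 0.04878 mm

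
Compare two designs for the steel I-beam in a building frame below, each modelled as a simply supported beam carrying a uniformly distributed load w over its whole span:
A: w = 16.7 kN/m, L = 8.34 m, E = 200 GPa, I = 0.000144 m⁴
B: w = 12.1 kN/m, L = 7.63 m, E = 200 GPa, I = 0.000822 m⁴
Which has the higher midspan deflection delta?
Model: a simply supported beam carrying a uniformly distributed load w over its whole span, so delta = (5·w·L^4) / (384·E·I) (SI units).
  A: delta = (5 × 16700 × 8.34^4) / (384 × (2 × 10¹¹) × 0.000144) = 0.03653 m = 36.53 mm
  B: delta = (5 × 12100 × 7.63^4) / (384 × (2 × 10¹¹) × 0.000822) = 0.003248 m = 3.248 mm
36.53 mm > 3.248 mm, so A is larger.
Final answer: A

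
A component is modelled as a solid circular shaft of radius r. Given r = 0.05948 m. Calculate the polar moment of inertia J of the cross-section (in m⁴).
Model: a solid circular shaft of radius r, so J = (π·r^4) / 2.
Substitute:
  J = (π × 0.05948^4) / 2
  J = 1.966 × 10⁻⁵ m⁴
Final answer: J = 1.966 × 10⁻⁵ m⁴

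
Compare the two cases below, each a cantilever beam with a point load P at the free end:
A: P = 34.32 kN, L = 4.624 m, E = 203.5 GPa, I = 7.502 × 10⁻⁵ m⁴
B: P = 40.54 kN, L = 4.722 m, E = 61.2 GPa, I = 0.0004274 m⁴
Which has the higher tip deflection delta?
Model: a cantilever beam with a point load P at the free end, so delta = (P·L^3) / (3·E·I) (SI units).
  A: delta = (34320 × 4.624^3) / (3 × (2.035 × 10¹¹) × (7.502 × 10⁻⁵)) = 0.07409 m = 74.09 mm
  B: delta = (40540 × 4.722^3) / (3 × (6.12 × 10¹⁰) × 0.0004274) = 0.05439 m = 54.39 mm
74.09 mm > 54.39 mm, so A is larger.
Final answer: A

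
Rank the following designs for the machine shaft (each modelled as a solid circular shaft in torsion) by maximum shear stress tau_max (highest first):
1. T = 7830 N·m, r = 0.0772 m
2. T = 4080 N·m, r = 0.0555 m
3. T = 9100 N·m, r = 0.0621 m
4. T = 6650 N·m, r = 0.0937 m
Model: a solid circular shaft in torsion, so tau_max = (2·T) / (π·r^3) (SI units).
  Case 1: tau_max = (2 × 7830) / (π × 0.0772^3) = 1.083 × 10⁷ Pa = 10.83 MPa
  Case 2: tau_max = (2 × 4080) / (π × 0.0555^3) = 1.519 × 10⁷ Pa = 15.19 MPa
  Case 3: tau_max = (2 × 9100) / (π × 0.0621^3) = 2.419 × 10⁷ Pa = 24.19 MPa
  Case 4: tau_max = (2 × 6650) / (π × 0.0937^3) = 5.146 × 10⁶ Pa = 5.146 MPa
Ordering: 24.19 MPa (case 3) > 15.19 MPa (case 2) > 10.83 MPa (case 1) > 5.146 MPa (case 4)
Final answer: 3, 2, 1, 4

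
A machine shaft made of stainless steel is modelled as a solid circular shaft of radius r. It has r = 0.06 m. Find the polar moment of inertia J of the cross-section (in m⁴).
Model: a solid circular shaft of radius r, so J = (π·r^4) / 2.
Substitute:
  J = (π × 0.06^4) / 2
  J = 2.036 × 10⁻⁵ m⁴
Final answer: J = 2.036 × 10⁻⁵ m⁴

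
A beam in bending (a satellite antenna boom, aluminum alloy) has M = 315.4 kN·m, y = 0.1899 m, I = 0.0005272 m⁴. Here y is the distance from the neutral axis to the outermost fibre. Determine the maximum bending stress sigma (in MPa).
Model: a beam in bending, so sigma = (M·y) / I.
Convert to SI units:
  M = 315.4 kN·m = 315400 N·m
Substitute:
  sigma = (315400 × 0.1899) / 0.0005272
  sigma = 1.136 × 10⁸ Pa
Convert: sigma = 1.136 × 10⁸ Pa = 113.6 MPa
Final answer: sigma = 113.6 MPa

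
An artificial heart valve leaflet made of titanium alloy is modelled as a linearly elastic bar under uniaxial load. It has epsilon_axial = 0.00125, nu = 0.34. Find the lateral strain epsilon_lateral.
Model: a linearly elastic bar under uniaxial load, so epsilon_lateral = -nu·epsilon_axial.
Substitute:
  epsilon_lateral = -(0.34 × 0.00125)
  epsilon_lateral = -0.000425
Final answer: epsilon_lateral = -0.000425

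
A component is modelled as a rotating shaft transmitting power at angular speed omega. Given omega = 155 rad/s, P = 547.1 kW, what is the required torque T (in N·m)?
Model: a rotating shaft transmitting power at angular speed omega, so P = T·omega.
Solve for T: T = P / omega.
Convert to SI units:
  P = 547.1 kW = 547100 W
Substitute:
  T = 547100 / 155
  T = 3530 N·m
Final answer: T = 3530 N·m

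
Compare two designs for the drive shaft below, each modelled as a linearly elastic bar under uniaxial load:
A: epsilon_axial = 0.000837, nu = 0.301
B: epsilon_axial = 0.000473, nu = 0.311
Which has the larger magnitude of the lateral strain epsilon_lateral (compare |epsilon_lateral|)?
Model: a linearly elastic bar under uniaxial load, so epsilon_lateral = -nu·epsilon_axial (SI units).
  A: epsilon_lateral = -(0.301 × 0.000837) = -0.0002519
  B: epsilon_lateral = -(0.311 × 0.000473) = -0.0001471
|epsilon_lateral|: A = 0.0002519, B = 0.0001471, so A is larger in magnitude.
Final answer: A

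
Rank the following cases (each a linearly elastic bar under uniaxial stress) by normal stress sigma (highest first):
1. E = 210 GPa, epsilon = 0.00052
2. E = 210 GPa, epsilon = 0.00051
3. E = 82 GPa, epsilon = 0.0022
Model: a linearly elastic bar under uniaxial stress, so sigma = E·epsilon (SI units).
  Case 1: sigma = (2.1 × 10¹¹) × 0.00052 = 1.092 × 10⁸ Pa = 109.2 MPa
  Case 2: sigma = (2.1 × 10¹¹) × 0.00051 = 1.071 × 10⁸ Pa = 107.1 MPa
  Case 3: sigma = (8.2 × 10¹⁰) × 0.0022 = 1.804 × 10⁸ Pa = 180.4 MPa
Ordering: 180.4 MPa (case 3) > 109.2 MPa (case 1) > 107.1 MPa (case 2)
Final answer: 3, 1, 2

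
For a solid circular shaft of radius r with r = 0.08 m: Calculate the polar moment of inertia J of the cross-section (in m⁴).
Model: a solid circular shaft of radius r, so J = (π·r^4) / 2.
Substitute:
  J = (π × 0.08^4) / 2
  J = 6.434 × 10⁻⁵ m⁴
Final answer: J = 6.434 × 10⁻⁵ m⁴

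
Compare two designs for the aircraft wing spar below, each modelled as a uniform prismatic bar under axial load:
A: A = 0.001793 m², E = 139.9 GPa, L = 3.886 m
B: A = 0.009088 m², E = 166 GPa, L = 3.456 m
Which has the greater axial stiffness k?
Model: a uniform prismatic bar under axial load, so k = (A·E) / L (SI units).
  A: k = (0.001793 × (1.399 × 10¹¹)) / 3.886 = 6.455 × 10⁷ N/m = 64.55 MN/m
  B: k = (0.009088 × (1.66 × 10¹¹)) / 3.456 = 4.365 × 10⁸ N/m = 436.5 MN/m
436.5 MN/m > 64.55 MN/m, so B is larger.
Final answer: B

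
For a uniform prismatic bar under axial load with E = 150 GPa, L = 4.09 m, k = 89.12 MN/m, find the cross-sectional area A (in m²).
Model: a uniform prismatic bar under axial load, so k = (A·E) / L.
Solve for A: A = (k·L) / E.
Convert to SI units:
  E = 150 GPa = 1.5 × 10¹¹ Pa
  k = 89.12 MN/m = 8.912 × 10⁷ N/m
Substitute:
  A = ((8.912 × 10⁷) × 4.09) / (1.5 × 10¹¹)
  A = 0.00243 m²
Final answer: A = 0.00243 m²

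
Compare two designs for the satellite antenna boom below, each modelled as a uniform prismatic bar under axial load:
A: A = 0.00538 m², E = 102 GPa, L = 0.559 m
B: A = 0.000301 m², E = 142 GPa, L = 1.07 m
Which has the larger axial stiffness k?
Model: a uniform prismatic bar under axial load, so k = (A·E) / L (SI units).
  A: k = (0.00538 × (1.02 × 10¹¹)) / 0.559 = 9.817 × 10⁸ N/m = 981.7 MN/m
  B: k = (0.000301 × (1.42 × 10¹¹)) / 1.07 = 3.995 × 10⁷ N/m = 39.95 MN/m
981.7 MN/m > 39.95 MN/m, so A is larger.
Final answer: A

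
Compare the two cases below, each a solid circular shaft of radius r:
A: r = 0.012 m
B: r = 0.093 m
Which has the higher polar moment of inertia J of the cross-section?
Model: a solid circular shaft of radius r, so J = (π·r^4) / 2 (SI units).
  A: J = (π × 0.012^4) / 2 = 3.257 × 10⁻⁸ m⁴
  B: J = (π × 0.093^4) / 2 = 0.0001175 m⁴
0.0001175 m⁴ > 3.257 × 10⁻⁸ m⁴, so B is larger.
Final answer: B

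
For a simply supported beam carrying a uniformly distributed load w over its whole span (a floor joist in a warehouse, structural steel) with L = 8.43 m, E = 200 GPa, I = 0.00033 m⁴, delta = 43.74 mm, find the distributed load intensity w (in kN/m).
Model: a simply supported beam carrying a uniformly distributed load w over its whole span, so delta = (5·w·L^4) / (384·E·I).
Solve for w: w = (384·delta·E·I) / (5·L^4).
Convert to SI units:
  E = 200 GPa = 2 × 10¹¹ Pa
  delta = 43.74 mm = 0.04374 m
Substitute:
  w = (384 × 0.04374 × (2 × 10¹¹) × 0.00033) / (5 × 8.43^4)
  w = 43900 N/m
Convert: w = 43900 N/m = 43.9 kN/m
Final answer: w = 43.9 kN/m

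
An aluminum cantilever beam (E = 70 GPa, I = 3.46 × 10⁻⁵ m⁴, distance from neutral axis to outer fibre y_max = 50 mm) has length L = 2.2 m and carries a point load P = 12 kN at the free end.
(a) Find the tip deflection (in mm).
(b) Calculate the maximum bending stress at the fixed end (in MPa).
(a) Tip deflection of a cantilever with an end point load: δ = P·L^3 / (3·E·I). Convert P = 12 kN = 12000 N, E = 70 GPa = 7 × 10¹⁰ Pa.
  δ = (12000 × 2.2^3) / (3 × (7 × 10¹⁰) × (3.46 × 10⁻⁵)) = 0.01759 m = 17.59 mm
(b) Maximum bending moment at the fixed end: M = P·L = 12000 × 2.2 = 26400 N·m. Convert y_max = 50 mm = 0.05 m.
  σ = M·y_max / I = (26400 × 0.05) / (3.46 × 10⁻⁵) = 3.815 × 10⁷ Pa = 38.15 MPa
Final answer: (a) δ = 17.59 mm, (b) σ = 38.15 MPa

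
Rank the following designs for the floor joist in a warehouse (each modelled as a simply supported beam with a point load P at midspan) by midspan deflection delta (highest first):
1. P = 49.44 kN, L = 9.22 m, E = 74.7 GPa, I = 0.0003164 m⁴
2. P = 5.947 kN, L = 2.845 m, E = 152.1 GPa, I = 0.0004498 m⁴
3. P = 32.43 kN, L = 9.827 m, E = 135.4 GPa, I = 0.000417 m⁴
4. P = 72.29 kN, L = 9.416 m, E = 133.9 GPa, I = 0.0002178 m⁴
Model: a simply supported beam with a point load P at midspan, so delta = (P·L^3) / (48·E·I) (SI units).
  Case 1: delta = (49440 × 9.22^3) / (48 × (7.47 × 10¹⁰) × 0.0003164) = 0.03416 m = 34.16 mm
  Case 2: delta = (5947 × 2.845^3) / (48 × (1.521 × 10¹¹) × 0.0004498) = 4.17 × 10⁻⁵ m = 0.0417 mm
  Case 3: delta = (32430 × 9.827^3) / (48 × (1.354 × 10¹¹) × 0.000417) = 0.01136 m = 11.36 mm
  Case 4: delta = (72290 × 9.416^3) / (48 × (1.339 × 10¹¹) × 0.0002178) = 0.04311 m = 43.11 mm
Ordering: 43.11 mm (case 4) > 34.16 mm (case 1) > 11.36 mm (case 3) > 0.0417 mm (case 2)
Final answer: 4, 1, 3, 2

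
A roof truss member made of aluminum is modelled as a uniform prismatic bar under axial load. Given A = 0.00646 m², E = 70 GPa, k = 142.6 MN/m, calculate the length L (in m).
Model: a uniform prismatic bar under axial load, so k = (A·E) / L.
Solve for L: L = (A·E) / k.
Convert to SI units:
  E = 70 GPa = 7 × 10¹⁰ Pa
  k = 142.6 MN/m = 1.426 × 10⁸ N/m
Substitute:
  L = (0.00646 × (7 × 10¹⁰)) / (1.426 × 10⁸)
  L = 3.171 m
Final answer: L = 3.171 m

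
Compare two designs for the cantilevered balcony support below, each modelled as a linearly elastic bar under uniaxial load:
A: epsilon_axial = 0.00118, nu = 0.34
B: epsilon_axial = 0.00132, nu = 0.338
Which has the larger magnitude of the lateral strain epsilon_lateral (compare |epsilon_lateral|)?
Model: a linearly elastic bar under uniaxial load, so epsilon_lateral = -nu·epsilon_axial (SI units).
  A: epsilon_lateral = -(0.34 × 0.00118) = -0.0004012
  B: epsilon_lateral = -(0.338 × 0.00132) = -0.0004462
|epsilon_lateral|: A = 0.0004012, B = 0.0004462, so B is larger in magnitude.
Final answer: B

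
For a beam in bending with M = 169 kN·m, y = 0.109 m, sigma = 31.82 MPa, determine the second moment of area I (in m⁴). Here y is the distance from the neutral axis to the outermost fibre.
Model: a beam in bending, so sigma = (M·y) / I.
Solve for I: I = (M·y) / sigma.
Convert to SI units:
  M = 169 kN·m = 169000 N·m
  sigma = 31.82 MPa = 3.182 × 10⁷ Pa
Substitute:
  I = (169000 × 0.109) / (3.182 × 10⁷)
  I = 0.0005789 m⁴
Final answer: I = 0.0005789 m⁴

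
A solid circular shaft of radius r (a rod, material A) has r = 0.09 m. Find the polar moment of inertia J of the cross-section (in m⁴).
Model: a solid circular shaft of radius r, so J = (π·r^4) / 2.
Substitute:
  J = (π × 0.09^4) / 2
  J = 0.0001031 m⁴
Final answer: J = 0.0001031 m⁴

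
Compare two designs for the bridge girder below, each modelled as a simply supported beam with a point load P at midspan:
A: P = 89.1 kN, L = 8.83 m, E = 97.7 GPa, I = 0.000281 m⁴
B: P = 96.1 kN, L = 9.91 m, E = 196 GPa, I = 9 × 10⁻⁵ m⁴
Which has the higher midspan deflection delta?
Model: a simply supported beam with a point load P at midspan, so delta = (P·L^3) / (48·E·I) (SI units).
  A: delta = (89100 × 8.83^3) / (48 × (9.77 × 10¹⁰) × 0.000281) = 0.04655 m = 46.55 mm
  B: delta = (96100 × 9.91^3) / (48 × (1.96 × 10¹¹) × (9 × 10⁻⁵)) = 0.1105 m = 110.5 mm
110.5 mm > 46.55 mm, so B is larger.
Final answer: B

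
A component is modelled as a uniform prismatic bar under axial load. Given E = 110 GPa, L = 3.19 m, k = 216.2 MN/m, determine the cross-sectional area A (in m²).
Model: a uniform prismatic bar under axial load, so k = (A·E) / L.
Solve for A: A = (k·L) / E.
Convert to SI units:
  E = 110 GPa = 1.1 × 10¹¹ Pa
  k = 216.2 MN/m = 2.162 × 10⁸ N/m
Substitute:
  A = ((2.162 × 10⁸) × 3.19) / (1.1 × 10¹¹)
  A = 0.00627 m²
Final answer: A = 0.00627 m²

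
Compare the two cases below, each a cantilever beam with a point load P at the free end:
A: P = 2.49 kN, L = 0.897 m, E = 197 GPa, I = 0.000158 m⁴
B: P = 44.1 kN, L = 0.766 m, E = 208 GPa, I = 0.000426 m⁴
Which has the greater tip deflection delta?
Model: a cantilever beam with a point load P at the free end, so delta = (P·L^3) / (3·E·I) (SI units).
  A: delta = (2490 × 0.897^3) / (3 × (1.97 × 10¹¹) × 0.000158) = 1.925 × 10⁻⁵ m = 0.01925 mm
  B: delta = (44100 × 0.766^3) / (3 × (2.08 × 10¹¹) × 0.000426) = 7.456 × 10⁻⁵ m = 0.07456 mm
0.07456 mm > 0.01925 mm, so B is larger.
Final answer: B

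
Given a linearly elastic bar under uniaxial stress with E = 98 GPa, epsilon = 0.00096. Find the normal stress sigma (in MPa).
Model: a linearly elastic bar under uniaxial stress, so sigma = E·epsilon.
Convert to SI units:
  E = 98 GPa = 9.8 × 10¹⁰ Pa
Substitute:
  sigma = (9.8 × 10¹⁰) × 0.00096
  sigma = 9.408 × 10⁷ Pa
Convert: sigma = 9.408 × 10⁷ Pa = 94.08 MPa
Final answer: sigma = 94.08 MPa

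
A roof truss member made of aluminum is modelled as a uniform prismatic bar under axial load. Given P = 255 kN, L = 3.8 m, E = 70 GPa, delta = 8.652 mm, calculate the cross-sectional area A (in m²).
Model: a uniform prismatic bar under axial load, so delta = (P·L) / (A·E).
Solve for A: A = (P·L) / (delta·E).
Convert to SI units:
  P = 255 kN = 255000 N
  E = 70 GPa = 7 × 10¹⁰ Pa
  delta = 8.652 mm = 0.008652 m
Substitute:
  A = (255000 × 3.8) / (0.008652 × (7 × 10¹⁰))
  A = 0.0016 m²
Final answer: A = 0.0016 m²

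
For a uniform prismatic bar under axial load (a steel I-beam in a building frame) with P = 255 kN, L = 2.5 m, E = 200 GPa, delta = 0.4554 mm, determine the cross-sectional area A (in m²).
Model: a uniform prismatic bar under axial load, so delta = (P·L) / (A·E).
Solve for A: A = (P·L) / (delta·E).
Convert to SI units:
  P = 255 kN = 255000 N
  E = 200 GPa = 2 × 10¹¹ Pa
  delta = 0.4554 mm = 0.0004554 m
Substitute:
  A = (255000 × 2.5) / (0.0004554 × (2 × 10¹¹))
  A = 0.006999 m²
Final answer: A = 0.006999 m²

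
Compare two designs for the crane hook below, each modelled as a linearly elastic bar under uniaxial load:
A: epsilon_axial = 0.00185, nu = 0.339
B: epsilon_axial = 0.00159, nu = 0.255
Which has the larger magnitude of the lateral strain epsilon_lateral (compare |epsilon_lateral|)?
Model: a linearly elastic bar under uniaxial load, so epsilon_lateral = -nu·epsilon_axial (SI units).
  A: epsilon_lateral = -(0.339 × 0.00185) = -0.0006272
  B: epsilon_lateral = -(0.255 × 0.00159) = -0.0004055
|epsilon_lateral|: A = 0.0006272, B = 0.0004055, so A is larger in magnitude.
Final answer: A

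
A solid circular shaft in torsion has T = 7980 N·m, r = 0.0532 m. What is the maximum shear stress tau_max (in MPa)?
Model: a solid circular shaft in torsion, so tau_max = (2·T) / (π·r^3).
Substitute:
  tau_max = (2 × 7980) / (π × 0.0532^3)
  tau_max = 3.374 × 10⁷ Pa
Convert: tau_max = 3.374 × 10⁷ Pa = 33.74 MPa
Final answer: tau_max = 33.74 MPa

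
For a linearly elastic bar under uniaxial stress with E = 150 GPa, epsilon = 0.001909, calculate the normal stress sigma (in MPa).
Model: a linearly elastic bar under uniaxial stress, so epsilon = sigma / E.
Solve for sigma: sigma = epsilon·E.
Convert to SI units:
  E = 150 GPa = 1.5 × 10¹¹ Pa
Substitute:
  sigma = 0.001909 × (1.5 × 10¹¹)
  sigma = 2.864 × 10⁸ Pa
Convert: sigma = 2.864 × 10⁸ Pa = 286.4 MPa
Final answer: sigma = 286.4 MPa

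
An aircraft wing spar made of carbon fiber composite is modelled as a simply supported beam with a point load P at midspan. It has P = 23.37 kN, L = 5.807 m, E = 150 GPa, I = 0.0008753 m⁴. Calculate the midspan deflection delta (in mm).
Model: a simply supported beam with a point load P at midspan, so delta = (P·L^3) / (48·E·I).
Convert to SI units:
  P = 23.37 kN = 23370 N
  E = 150 GPa = 1.5 × 10¹¹ Pa
Substitute:
  delta = (23370 × 5.807^3) / (48 × (1.5 × 10¹¹) × 0.0008753)
  delta = 0.0007261 m
Convert: delta = 0.0007261 m = 0.7261 mm
Final answer: delta = 0.7261 mm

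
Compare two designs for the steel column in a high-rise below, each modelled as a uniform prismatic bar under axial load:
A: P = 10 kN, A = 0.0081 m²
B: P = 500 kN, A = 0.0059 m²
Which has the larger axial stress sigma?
Model: a uniform prismatic bar under axial load, so sigma = P / A (SI units).
  A: sigma = 10000 / 0.0081 = 1.235 × 10⁶ Pa = 1.235 MPa
  B: sigma = 500000 / 0.0059 = 8.475 × 10⁷ Pa = 84.75 MPa
84.75 MPa > 1.235 MPa, so B is larger.
Final answer: B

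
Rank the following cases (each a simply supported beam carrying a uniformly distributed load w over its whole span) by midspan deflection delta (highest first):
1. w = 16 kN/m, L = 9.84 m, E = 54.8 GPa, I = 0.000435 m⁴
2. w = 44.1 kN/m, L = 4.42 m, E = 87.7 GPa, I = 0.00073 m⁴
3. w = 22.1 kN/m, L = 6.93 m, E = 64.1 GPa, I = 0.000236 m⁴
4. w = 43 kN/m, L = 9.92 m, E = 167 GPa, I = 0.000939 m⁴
Model: a simply supported beam carrying a uniformly distributed load w over its whole span, so delta = (5·w·L^4) / (384·E·I) (SI units).
  Case 1: delta = (5 × 16000 × 9.84^4) / (384 × (5.48 × 10¹⁰) × 0.000435) = 0.08193 m = 81.93 mm
  Case 2: delta = (5 × 44100 × 4.42^4) / (384 × (8.77 × 10¹⁰) × 0.00073) = 0.003423 m = 3.423 mm
  Case 3: delta = (5 × 22100 × 6.93^4) / (384 × (6.41 × 10¹⁰) × 0.000236) = 0.04387 m = 43.87 mm
  Case 4: delta = (5 × 43000 × 9.92^4) / (384 × (1.67 × 10¹¹) × 0.000939) = 0.03458 m = 34.58 mm
Ordering: 81.93 mm (case 1) > 43.87 mm (case 3) > 34.58 mm (case 4) > 3.423 mm (case 2)
Final answer: 1, 3, 4, 2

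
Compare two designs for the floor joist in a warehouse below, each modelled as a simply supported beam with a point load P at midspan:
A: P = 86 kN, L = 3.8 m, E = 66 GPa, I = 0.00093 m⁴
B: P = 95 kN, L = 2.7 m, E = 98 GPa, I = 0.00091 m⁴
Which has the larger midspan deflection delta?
Model: a simply supported beam with a point load P at midspan, so delta = (P·L^3) / (48·E·I) (SI units).
  A: delta = (86000 × 3.8^3) / (48 × (6.6 × 10¹⁰) × 0.00093) = 0.001602 m = 1.602 mm
  B: delta = (95000 × 2.7^3) / (48 × (9.8 × 10¹⁰) × 0.00091) = 0.0004368 m = 0.4368 mm
1.602 mm > 0.4368 mm, so A is larger.
Final answer: A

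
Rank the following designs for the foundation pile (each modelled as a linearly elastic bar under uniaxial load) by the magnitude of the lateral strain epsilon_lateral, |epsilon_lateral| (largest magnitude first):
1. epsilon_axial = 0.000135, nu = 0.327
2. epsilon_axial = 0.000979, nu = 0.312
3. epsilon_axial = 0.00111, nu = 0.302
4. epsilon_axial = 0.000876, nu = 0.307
Model: a linearly elastic bar under uniaxial load, so epsilon_lateral = -nu·epsilon_axial (SI units).
  Case 1: epsilon_lateral = -(0.327 × 0.000135) = -4.415 × 10⁻⁵
  Case 2: epsilon_lateral = -(0.312 × 0.000979) = -0.0003054
  Case 3: epsilon_lateral = -(0.302 × 0.00111) = -0.0003352
  Case 4: epsilon_lateral = -(0.307 × 0.000876) = -0.0002689
Ordering by |epsilon_lateral|: 0.0003352 (case 3) > 0.0003054 (case 2) > 0.0002689 (case 4) > 4.415 × 10⁻⁵ (case 1)
Final answer: 3, 2, 4, 1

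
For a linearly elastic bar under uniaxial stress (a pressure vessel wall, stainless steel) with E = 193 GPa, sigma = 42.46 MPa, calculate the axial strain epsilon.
Model: a linearly elastic bar under uniaxial stress, so sigma = E·epsilon.
Solve for epsilon: epsilon = sigma / E.
Convert to SI units:
  E = 193 GPa = 1.93 × 10¹¹ Pa
  sigma = 42.46 MPa = 4.246 × 10⁷ Pa
Substitute:
  epsilon = (4.246 × 10⁷) / (1.93 × 10¹¹)
  epsilon = 0.00022
Final answer: epsilon = 0.00022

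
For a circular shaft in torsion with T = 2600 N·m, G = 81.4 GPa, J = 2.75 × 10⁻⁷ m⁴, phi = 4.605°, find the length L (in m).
Model: a circular shaft in torsion, so phi = (T·L) / (G·J).
Solve for L: L = (phi·G·J) / T.
Convert to SI units:
  G = 81.4 GPa = 8.14 × 10¹⁰ Pa
  phi = 4.605° = 0.08037 rad
Substitute:
  L = (0.08037 × (8.14 × 10¹⁰) × (2.75 × 10⁻⁷)) / 2600
  L = 0.692 m
Final answer: L = 0.692 m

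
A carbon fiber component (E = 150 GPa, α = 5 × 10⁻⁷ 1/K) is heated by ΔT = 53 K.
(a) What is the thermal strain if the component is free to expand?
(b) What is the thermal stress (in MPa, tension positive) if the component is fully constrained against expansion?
(a) Free thermal strain ε_th = α·ΔT = (5 × 10⁻⁷) × 53 = 2.65 × 10⁻⁵
(b) Fully constrained, the expansion is suppressed, so σ = -E·α·ΔT. Convert E = 150 GPa = 1.5 × 10¹¹ Pa.
  σ = -(1.5 × 10¹¹) × (5 × 10⁻⁷) × 53 = -3.975 × 10⁶ Pa = -3.975 MPa (compressive)
Final answer: (a) ε_th = 2.65 × 10⁻⁵, (b) σ = -3.975 MPa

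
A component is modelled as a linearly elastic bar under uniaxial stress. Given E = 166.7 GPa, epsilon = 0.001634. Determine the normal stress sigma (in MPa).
Model: a linearly elastic bar under uniaxial stress, so sigma = E·epsilon.
Convert to SI units:
  E = 166.7 GPa = 1.667 × 10¹¹ Pa
Substitute:
  sigma = (1.667 × 10¹¹) × 0.001634
  sigma = 2.724 × 10⁸ Pa
Convert: sigma = 2.724 × 10⁸ Pa = 272.4 MPa
Final answer: sigma = 272.4 MPa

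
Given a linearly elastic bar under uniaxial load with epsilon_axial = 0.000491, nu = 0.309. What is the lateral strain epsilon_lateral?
Model: a linearly elastic bar under uniaxial load, so epsilon_lateral = -nu·epsilon_axial.
Substitute:
  epsilon_lateral = -(0.309 × 0.000491)
  epsilon_lateral = -0.0001517
Final answer: epsilon_lateral = -0.0001517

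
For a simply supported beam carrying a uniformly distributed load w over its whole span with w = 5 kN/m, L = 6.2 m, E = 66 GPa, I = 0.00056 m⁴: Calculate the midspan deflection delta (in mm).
Model: a simply supported beam carrying a uniformly distributed load w over its whole span, so delta = (5·w·L^4) / (384·E·I).
Convert to SI units:
  w = 5 kN/m = 5000 N/m
  E = 66 GPa = 6.6 × 10¹⁰ Pa
Substitute:
  delta = (5 × 5000 × 6.2^4) / (384 × (6.6 × 10¹⁰) × 0.00056)
  delta = 0.002603 m
Convert: delta = 0.002603 m = 2.603 mm
Final answer: delta = 2.603 mm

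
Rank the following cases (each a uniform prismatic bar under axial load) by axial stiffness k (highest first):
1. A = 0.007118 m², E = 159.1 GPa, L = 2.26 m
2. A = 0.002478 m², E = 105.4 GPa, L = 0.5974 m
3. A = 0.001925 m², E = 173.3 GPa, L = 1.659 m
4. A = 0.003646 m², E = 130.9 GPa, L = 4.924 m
Model: a uniform prismatic bar under axial load, so k = (A·E) / L (SI units).
  Case 1: k = (0.007118 × (1.591 × 10¹¹)) / 2.26 = 5.011 × 10⁸ N/m = 501.1 MN/m
  Case 2: k = (0.002478 × (1.054 × 10¹¹)) / 0.5974 = 4.372 × 10⁸ N/m = 437.2 MN/m
  Case 3: k = (0.001925 × (1.733 × 10¹¹)) / 1.659 = 2.011 × 10⁸ N/m = 201.1 MN/m
  Case 4: k = (0.003646 × (1.309 × 10¹¹)) / 4.924 = 9.693 × 10⁷ N/m = 96.93 MN/m
Ordering: 501.1 MN/m (case 1) > 437.2 MN/m (case 2) > 201.1 MN/m (case 3) > 96.93 MN/m (case 4)
Final answer: 1, 2, 3, 4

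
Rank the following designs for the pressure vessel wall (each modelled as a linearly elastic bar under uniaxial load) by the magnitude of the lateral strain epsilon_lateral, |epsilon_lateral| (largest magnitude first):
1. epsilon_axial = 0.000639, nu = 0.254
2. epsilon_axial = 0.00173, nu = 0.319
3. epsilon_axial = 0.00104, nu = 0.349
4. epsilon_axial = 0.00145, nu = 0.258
Model: a linearly elastic bar under uniaxial load, so epsilon_lateral = -nu·epsilon_axial (SI units).
  Case 1: epsilon_lateral = -(0.254 × 0.000639) = -0.0001623
  Case 2: epsilon_lateral = -(0.319 × 0.00173) = -0.0005519
  Case 3: epsilon_lateral = -(0.349 × 0.00104) = -0.000363
  Case 4: epsilon_lateral = -(0.258 × 0.00145) = -0.0003741
Ordering by |epsilon_lateral|: 0.0005519 (case 2) > 0.0003741 (case 4) > 0.000363 (case 3) > 0.0001623 (case 1)
Final answer: 2, 4, 3, 1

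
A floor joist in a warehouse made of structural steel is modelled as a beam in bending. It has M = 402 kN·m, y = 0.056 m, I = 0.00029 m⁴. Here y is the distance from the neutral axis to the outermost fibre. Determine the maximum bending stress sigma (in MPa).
Model: a beam in bending, so sigma = (M·y) / I.
Convert to SI units:
  M = 402 kN·m = 402000 N·m
Substitute:
  sigma = (402000 × 0.056) / 0.00029
  sigma = 7.763 × 10⁷ Pa
Convert: sigma = 7.763 × 10⁷ Pa = 77.63 MPa
Final answer: sigma = 77.63 MPa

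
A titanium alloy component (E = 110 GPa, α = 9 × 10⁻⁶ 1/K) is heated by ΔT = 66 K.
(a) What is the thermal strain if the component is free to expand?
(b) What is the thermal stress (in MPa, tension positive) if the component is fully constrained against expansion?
(a) Free thermal strain ε_th = α·ΔT = (9 × 10⁻⁶) × 66 = 0.000594
(b) Fully constrained, the expansion is suppressed, so σ = -E·α·ΔT. Convert E = 110 GPa = 1.1 × 10¹¹ Pa.
  σ = -(1.1 × 10¹¹) × (9 × 10⁻⁶) × 66 = -6.534 × 10⁷ Pa = -65.34 MPa (compressive)
Final answer: (a) ε_th = 0.000594, (b) σ = -65.34 MPa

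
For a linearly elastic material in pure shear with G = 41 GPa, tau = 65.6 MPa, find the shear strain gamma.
Model: a linearly elastic material in pure shear, so tau = G·gamma.
Solve for gamma: gamma = tau / G.
Convert to SI units:
  G = 41 GPa = 4.1 × 10¹⁰ Pa
  tau = 65.6 MPa = 6.56 × 10⁷ Pa
Substitute:
  gamma = (6.56 × 10⁷) / (4.1 × 10¹⁰)
  gamma = 0.0016
Final answer: gamma = 0.0016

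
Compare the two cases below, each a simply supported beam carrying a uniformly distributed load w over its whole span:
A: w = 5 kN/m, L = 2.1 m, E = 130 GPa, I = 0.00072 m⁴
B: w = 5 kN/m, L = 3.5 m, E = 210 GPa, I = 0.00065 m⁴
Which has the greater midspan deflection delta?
Model: a simply supported beam carrying a uniformly distributed load w over its whole span, so delta = (5·w·L^4) / (384·E·I) (SI units).
  A: delta = (5 × 5000 × 2.1^4) / (384 × (1.3 × 10¹¹) × 0.00072) = 1.353 × 10⁻⁵ m = 0.01353 mm
  B: delta = (5 × 5000 × 3.5^4) / (384 × (2.1 × 10¹¹) × 0.00065) = 7.157 × 10⁻⁵ m = 0.07157 mm
0.07157 mm > 0.01353 mm, so B is larger.
Final answer: B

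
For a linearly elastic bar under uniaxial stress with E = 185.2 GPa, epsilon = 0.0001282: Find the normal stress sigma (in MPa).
Model: a linearly elastic bar under uniaxial stress, so sigma = E·epsilon.
Convert to SI units:
  E = 185.2 GPa = 1.852 × 10¹¹ Pa
Substitute:
  sigma = (1.852 × 10¹¹) × 0.0001282
  sigma = 2.374 × 10⁷ Pa
Convert: sigma = 2.374 × 10⁷ Pa = 23.74 MPa
Final answer: sigma = 23.74 MPa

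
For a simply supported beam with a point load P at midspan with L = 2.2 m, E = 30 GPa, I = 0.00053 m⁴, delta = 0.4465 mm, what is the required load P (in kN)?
Model: a simply supported beam with a point load P at midspan, so delta = (P·L^3) / (48·E·I).
Solve for P: P = (48·delta·E·I) / L^3.
Convert to SI units:
  E = 30 GPa = 3 × 10¹⁰ Pa
  delta = 0.4465 mm = 0.0004465 m
Substitute:
  P = (48 × 0.0004465 × (3 × 10¹⁰) × 0.00053) / 2.2^3
  P = 32000 N
Convert: P = 32000 N = 32 kN
Final answer: P = 32 kN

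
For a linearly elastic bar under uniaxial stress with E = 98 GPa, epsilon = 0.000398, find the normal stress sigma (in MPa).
Model: a linearly elastic bar under uniaxial stress, so epsilon = sigma / E.
Solve for sigma: sigma = epsilon·E.
Convert to SI units:
  E = 98 GPa = 9.8 × 10¹⁰ Pa
Substitute:
  sigma = 0.000398 × (9.8 × 10¹⁰)
  sigma = 3.9 × 10⁷ Pa
Convert: sigma = 3.9 × 10⁷ Pa = 39 MPa
Final answer: sigma = 39 MPa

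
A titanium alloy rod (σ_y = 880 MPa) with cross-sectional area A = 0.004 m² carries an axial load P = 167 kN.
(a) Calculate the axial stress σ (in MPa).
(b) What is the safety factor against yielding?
(a) Axial stress σ = P/A. Convert P = 167 kN = 167000 N.
  σ = 167000 / 0.004 = 4.175 × 10⁷ Pa = 41.75 MPa
(b) Safety factor SF = σ_y/σ = 880 / 41.75 = 21.08
Final answer: (a) σ = 41.75 MPa, (b) SF = 21.08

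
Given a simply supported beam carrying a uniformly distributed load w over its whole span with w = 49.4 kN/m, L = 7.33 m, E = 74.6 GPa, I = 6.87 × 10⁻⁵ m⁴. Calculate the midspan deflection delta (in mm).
Model: a simply supported beam carrying a uniformly distributed load w over its whole span, so delta = (5·w·L^4) / (384·E·I).
Convert to SI units:
  w = 49.4 kN/m = 49400 N/m
  E = 74.6 GPa = 7.46 × 10¹⁰ Pa
Substitute:
  delta = (5 × 49400 × 7.33^4) / (384 × (7.46 × 10¹⁰) × (6.87 × 10⁻⁵))
  delta = 0.3623 m
Convert: delta = 0.3623 m = 362.3 mm
Final answer: delta = 362.3 mm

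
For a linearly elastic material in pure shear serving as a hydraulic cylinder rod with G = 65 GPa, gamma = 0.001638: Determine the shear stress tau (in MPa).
Model: a linearly elastic material in pure shear, so tau = G·gamma.
Convert to SI units:
  G = 65 GPa = 6.5 × 10¹⁰ Pa
Substitute:
  tau = (6.5 × 10¹⁰) × 0.001638
  tau = 1.065 × 10⁸ Pa
Convert: tau = 1.065 × 10⁸ Pa = 106.5 MPa
Final answer: tau = 106.5 MPa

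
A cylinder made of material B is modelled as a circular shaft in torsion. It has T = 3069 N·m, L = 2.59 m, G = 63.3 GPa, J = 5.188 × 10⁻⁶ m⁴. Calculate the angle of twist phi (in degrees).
Model: a circular shaft in torsion, so phi = (T·L) / (G·J).
Convert to SI units:
  G = 63.3 GPa = 6.33 × 10¹⁰ Pa
Substitute:
  phi = (3069 × 2.59) / ((6.33 × 10¹⁰) × (5.188 × 10⁻⁶))
  phi = 0.0242 rad
Convert to degrees: phi = 0.0242 × 180/π = 1.387°
Final answer: phi = 1.387°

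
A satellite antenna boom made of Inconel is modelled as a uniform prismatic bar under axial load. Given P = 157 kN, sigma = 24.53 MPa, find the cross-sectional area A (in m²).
Model: a uniform prismatic bar under axial load, so sigma = P / A.
Solve for A: A = P / sigma.
Convert to SI units:
  P = 157 kN = 157000 N
  sigma = 24.53 MPa = 2.453 × 10⁷ Pa
Substitute:
  A = 157000 / (2.453 × 10⁷)
  A = 0.0064 m²
Final answer: A = 0.0064 m²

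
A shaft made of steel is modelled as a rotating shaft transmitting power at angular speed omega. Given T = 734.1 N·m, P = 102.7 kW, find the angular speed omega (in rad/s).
Model: a rotating shaft transmitting power at angular speed omega, so P = T·omega.
Solve for omega: omega = P / T.
Convert to SI units:
  P = 102.7 kW = 102700 W
Substitute:
  omega = 102700 / 734.1
  omega = 139.9 rad/s
Final answer: omega = 139.9 rad/s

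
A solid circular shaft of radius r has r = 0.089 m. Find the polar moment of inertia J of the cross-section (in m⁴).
Model: a solid circular shaft of radius r, so J = (π·r^4) / 2.
Substitute:
  J = (π × 0.089^4) / 2
  J = 9.856 × 10⁻⁵ m⁴
Final answer: J = 9.856 × 10⁻⁵ m⁴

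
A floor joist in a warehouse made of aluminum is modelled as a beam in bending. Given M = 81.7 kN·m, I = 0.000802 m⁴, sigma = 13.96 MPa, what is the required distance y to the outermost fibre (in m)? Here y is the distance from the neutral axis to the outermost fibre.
Model: a beam in bending, so sigma = (M·y) / I.
Solve for y: y = (sigma·I) / M.
Convert to SI units:
  M = 81.7 kN·m = 81700 N·m
  sigma = 13.96 MPa = 1.396 × 10⁷ Pa
Substitute:
  y = ((1.396 × 10⁷) × 0.000802) / 81700
  y = 0.137 m
Final answer: y = 0.137 m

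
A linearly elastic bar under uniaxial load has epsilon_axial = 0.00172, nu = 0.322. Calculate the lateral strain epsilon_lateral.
Model: a linearly elastic bar under uniaxial load, so epsilon_lateral = -nu·epsilon_axial.
Substitute:
  epsilon_lateral = -(0.322 × 0.00172)
  epsilon_lateral = -0.0005538
Final answer: epsilon_lateral = -0.0005538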